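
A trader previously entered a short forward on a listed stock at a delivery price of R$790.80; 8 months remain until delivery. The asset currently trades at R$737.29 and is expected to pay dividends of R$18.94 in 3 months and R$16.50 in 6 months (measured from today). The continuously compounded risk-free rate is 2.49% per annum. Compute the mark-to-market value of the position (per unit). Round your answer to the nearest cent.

PV(remaining dividends) I = 18.94·e^(−0.0249·3/12) + 16.50·e^(−0.0249·6/12) = 35.1183
Current forward F = (S − I)·e^(rT) = (737.29 − 35.1183)·e^(0.0249·8/12) = 702.1717 × 1.016739 = 713.9254
Value (long) = (F − K)·e^(−rT) = (713.9254 − 790.80) × 0.983537 = -75.6090
Short position value = −(long value) = R$75.61

R$75.61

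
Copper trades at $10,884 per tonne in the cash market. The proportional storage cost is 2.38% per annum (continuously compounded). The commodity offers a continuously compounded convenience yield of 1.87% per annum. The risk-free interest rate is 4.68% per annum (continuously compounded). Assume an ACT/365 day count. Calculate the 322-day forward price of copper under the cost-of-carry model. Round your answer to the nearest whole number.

$11,394 per tonne

Net carry = r + u − y = 0.0468 + 0.0238 − 0.0187 = 0.0519
F = S·e^((r+u−y)T) = 10884 · e^(0.0519 × 322/365) = 10884 · e^0.045786
= 10884 × 1.046850 = $11,394 per tonne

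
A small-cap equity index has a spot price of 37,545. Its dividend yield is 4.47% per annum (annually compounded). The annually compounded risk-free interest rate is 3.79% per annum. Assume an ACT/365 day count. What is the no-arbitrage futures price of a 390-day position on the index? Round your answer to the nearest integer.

37,284

F = S · (1+r)^T / (1+q)^T
= 37545 × 1.040548 / 1.047834 = 37545 × 0.993047
F = 37,284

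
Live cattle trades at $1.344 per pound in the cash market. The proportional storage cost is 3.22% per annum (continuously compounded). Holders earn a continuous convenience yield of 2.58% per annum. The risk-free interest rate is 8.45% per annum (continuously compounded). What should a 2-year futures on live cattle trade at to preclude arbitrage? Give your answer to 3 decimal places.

$1.612 per pound

Net carry = r + u − y = 0.0845 + 0.0322 − 0.0258 = 0.0909
F = S·e^((r+u−y)T) = 1.344 · e^(0.0909 × 2) = 1.344 · e^0.181800
= 1.344 × 1.199374 = $1.612 per pound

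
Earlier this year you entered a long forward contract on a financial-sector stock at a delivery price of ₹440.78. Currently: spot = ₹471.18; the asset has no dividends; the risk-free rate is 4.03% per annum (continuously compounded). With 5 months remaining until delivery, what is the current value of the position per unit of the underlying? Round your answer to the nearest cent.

Current fair forward for the remaining 5 months: F = S·e^(r·T), r = 0.0403
F = 471.18 · e^(0.0403 × 5/12) = 471.18 × 1.016933 = 479.1585
Value of long forward = (F − K)·e^(−rT) = (479.1585 − 440.78) · e^(−0.0403·5/12)
= 38.3785 × 0.983349 = 37.74

₹37.74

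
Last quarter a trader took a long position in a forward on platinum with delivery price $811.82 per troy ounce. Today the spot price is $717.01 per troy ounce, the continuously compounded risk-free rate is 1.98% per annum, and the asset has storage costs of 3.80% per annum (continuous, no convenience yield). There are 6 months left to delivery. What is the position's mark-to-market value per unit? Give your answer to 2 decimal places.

-$73.06 per troy ounce

Current fair forward for the remaining 6 months: F = S·e^((r + u)·T), (r + u) = 0.0198 + 0.0380 = 0.0578
F = 717.01 · e^(0.0578 × 6/12) = 717.01 × 1.029322 = 738.0342
Value of long forward = (F − K)·e^(−rT) = (738.0342 − 811.82) · e^(−0.0198·6/12)
= -73.7858 × 0.990149 = -73.06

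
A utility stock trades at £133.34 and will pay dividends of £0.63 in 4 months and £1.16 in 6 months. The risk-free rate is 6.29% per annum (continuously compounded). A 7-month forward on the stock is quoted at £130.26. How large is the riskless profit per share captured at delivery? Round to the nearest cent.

PV(dividends) I = 0.63·e^(−0.0629·4/12) + 1.16·e^(−0.0629·6/12) = 1.7410
Fair forward F* = (S − I)·e^(rT) = (133.34 − 1.7410)·e^0.036692 = 131.5990 × 1.037373 = 136.5172
Market £130.26 < fair 136.5172: forward underpriced → reverse cash-and-carry (short the stock, invest proceeds at r, pay the dividends, go long the forward).
Profit at T = |F_mkt − F*| = |130.26 − 136.5172| = £6.26 per share

£6.26 per share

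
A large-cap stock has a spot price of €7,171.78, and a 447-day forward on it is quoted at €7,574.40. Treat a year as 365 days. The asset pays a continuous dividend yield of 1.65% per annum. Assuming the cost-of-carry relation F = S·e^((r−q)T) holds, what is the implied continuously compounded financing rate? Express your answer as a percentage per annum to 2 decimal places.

6.11%

From F = S·e^((r−q)T): (r − q) = ln(F/S)/T
ln(7574.40/7171.78) = ln(1.056139) = 0.054620
(r − q) = 0.054620 / (447/365) = 0.044600
r = ln(F/S)/T + q = 0.044600 + 0.0165 = 0.061100
r = 6.11%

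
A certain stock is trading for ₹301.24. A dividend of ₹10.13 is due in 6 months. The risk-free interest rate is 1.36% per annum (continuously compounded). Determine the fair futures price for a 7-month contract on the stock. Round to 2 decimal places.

PV(dividends) I = 10.13·e^(−0.0136·6/12)
I = 10.0613
F = (S − I)·e^(rT) = (301.24 − 10.0613) · e^(0.0136·7/12)
= 291.1787 · e^0.007933 = 291.1787 × 1.007965 = ₹293.50

₹293.50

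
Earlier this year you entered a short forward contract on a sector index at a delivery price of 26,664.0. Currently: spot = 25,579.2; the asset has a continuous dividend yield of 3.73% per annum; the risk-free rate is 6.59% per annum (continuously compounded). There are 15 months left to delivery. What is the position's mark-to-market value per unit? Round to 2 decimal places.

Current fair forward for the remaining 15 months: F = S·e^((r − q)·T), (r − q) = 0.0659 − 0.0373 = 0.0286
F = 25579.2 · e^(0.0286 × 15/12) = 25579.2 × 1.03639671 = 26510.1987
Value of long forward = (F − K)·e^(−rT) = (26510.1987 − 26664.0) · e^(−0.0659·15/12)
= -153.8013 × 0.92092655 = -141.64
Short position value = −(long value) = 141.64

141.64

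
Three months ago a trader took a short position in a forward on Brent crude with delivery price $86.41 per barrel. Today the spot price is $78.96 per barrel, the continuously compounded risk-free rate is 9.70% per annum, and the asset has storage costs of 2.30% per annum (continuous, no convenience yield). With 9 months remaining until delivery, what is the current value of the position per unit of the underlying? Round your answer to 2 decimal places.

$0.01 per barrel

Current fair forward for the remaining 9 months: F = S·e^((r + u)·T), (r + u) = 0.0970 + 0.0230 = 0.1200
F = 78.96 · e^(0.1200 × 9/12) = 78.96 × 1.094174 = 86.3960
Value of long forward = (F − K)·e^(−rT) = (86.3960 − 86.41) · e^(−0.0970·9/12)
= -0.0140 × 0.929833 = -0.01
Short position value = −(long value) = $0.01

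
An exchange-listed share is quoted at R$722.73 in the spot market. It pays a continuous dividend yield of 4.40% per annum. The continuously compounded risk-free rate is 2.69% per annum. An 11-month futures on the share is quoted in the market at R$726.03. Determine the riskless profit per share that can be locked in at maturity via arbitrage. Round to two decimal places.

R$14.54 per share

Fair futures: F* = S·e^(carry·T), with carry = (r − q) = 0.0269 − 0.0440 = -0.0171
F* = 722.73 · e^(-0.0171 × 11/12) = 722.73 · e^-0.015675 = 722.73 × 0.984447 = R$711.4894
Market R$726.03 > fair R$711.4894: forward overpriced → cash-and-carry (buy spot, short the forward).
At maturity, profit = |F_mkt − F*| = |726.03 − 711.4894| = R$14.54 per share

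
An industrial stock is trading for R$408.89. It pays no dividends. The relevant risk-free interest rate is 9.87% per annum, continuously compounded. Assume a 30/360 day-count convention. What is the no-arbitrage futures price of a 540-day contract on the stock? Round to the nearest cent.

R$474.14

F = S·e^(rT) = 408.89 · e^(0.0987 × 540/360)
= 408.89 · e^0.148050 = 408.89 × 1.159571
F = R$474.14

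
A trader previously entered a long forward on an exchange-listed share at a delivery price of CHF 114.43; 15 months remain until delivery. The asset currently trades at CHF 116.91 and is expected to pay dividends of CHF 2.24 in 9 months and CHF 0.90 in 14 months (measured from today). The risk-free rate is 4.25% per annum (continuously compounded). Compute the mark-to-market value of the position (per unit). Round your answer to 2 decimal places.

CHF 5.37

PV(remaining dividends) I = 2.24·e^(−0.0425·9/12) + 0.90·e^(−0.0425·14/12) = 3.0262
Current forward F = (S − I)·e^(rT) = (116.91 − 3.0262)·e^(0.0425·15/12) = 113.8838 × 1.054561 = 120.0974
Value (long) = (F − K)·e^(−rT) = (120.0974 − 114.43) × 0.948261 = 5.3742
Value = CHF 5.37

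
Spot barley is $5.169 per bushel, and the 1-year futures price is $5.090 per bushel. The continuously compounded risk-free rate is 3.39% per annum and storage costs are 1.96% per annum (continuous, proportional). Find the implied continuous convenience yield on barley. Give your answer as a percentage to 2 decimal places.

F = S·e^((r+u−y)T) ⇒ (r+u−y) = ln(F/S)/T
ln(5.090/5.169) = -0.015401; /T ⇒ -0.015401
y = r + u − ln(F/S)/T = 0.0339 + 0.0196 + 0.015401 = 0.068901
y = 6.89%

6.89%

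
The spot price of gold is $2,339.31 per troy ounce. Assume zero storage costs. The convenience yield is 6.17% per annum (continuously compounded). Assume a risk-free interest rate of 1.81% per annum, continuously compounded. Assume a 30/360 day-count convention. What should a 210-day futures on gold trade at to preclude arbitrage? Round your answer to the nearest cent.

Net carry = r + u − y = 0.0181 + 0.0000 − 0.0617 = -0.0436
F = S·e^((r+u−y)T) = 2339.31 · e^(-0.0436 × 210/360) = 2339.31 · e^-0.02543333
= 2339.31 × 0.97488737 = $2,280.56 per troy ounce

$2,280.56 per troy ounce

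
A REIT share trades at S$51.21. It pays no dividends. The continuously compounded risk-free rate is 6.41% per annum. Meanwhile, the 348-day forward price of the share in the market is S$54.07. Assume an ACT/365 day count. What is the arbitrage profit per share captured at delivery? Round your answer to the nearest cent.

S$0.37 per share

Fair forward: F* = S·e^(carry·T), with carry = r = 0.0641
F* = 51.21 · e^(0.0641 × 348/365) = 51.21 · e^0.061115 = 51.21 × 1.063021 = S$54.4373
Market S$54.07 < fair S$54.4373: forward underpriced → reverse cash-and-carry (short spot, go long the forward).
At maturity, profit = |F_mkt − F*| = |54.07 − 54.4373| = S$0.37 per share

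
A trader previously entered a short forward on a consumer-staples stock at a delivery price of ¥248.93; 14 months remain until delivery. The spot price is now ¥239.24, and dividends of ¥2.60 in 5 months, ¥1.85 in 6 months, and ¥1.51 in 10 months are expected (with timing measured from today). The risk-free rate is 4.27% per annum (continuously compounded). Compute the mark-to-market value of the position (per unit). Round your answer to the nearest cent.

PV(remaining dividends) I = 2.60·e^(−0.0427·5/12) + 1.85·e^(−0.0427·6/12) + 1.51·e^(−0.0427·10/12) = 5.8223
Current forward F = (S − I)·e^(rT) = (239.24 − 5.8223)·e^(0.0427·14/12) = 233.4177 × 1.051078 = 245.3402
Value (long) = (F − K)·e^(−rT) = (245.3402 − 248.93) × 0.951404 = -3.4154
Short position value = −(long value) = ¥3.42

¥3.42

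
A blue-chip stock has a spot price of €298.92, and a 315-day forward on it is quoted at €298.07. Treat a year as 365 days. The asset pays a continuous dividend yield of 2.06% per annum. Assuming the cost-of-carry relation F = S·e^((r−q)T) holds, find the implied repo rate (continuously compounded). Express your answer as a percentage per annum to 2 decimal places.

From F = S·e^((r−q)T): (r − q) = ln(F/S)/T
ln(298.07/298.92) = ln(0.997156) = -0.002848
(r − q) = -0.002848 / (315/365) = -0.003300
r = ln(F/S)/T + q = -0.003300 + 0.0206 = 0.017300
r = 1.73%

1.73%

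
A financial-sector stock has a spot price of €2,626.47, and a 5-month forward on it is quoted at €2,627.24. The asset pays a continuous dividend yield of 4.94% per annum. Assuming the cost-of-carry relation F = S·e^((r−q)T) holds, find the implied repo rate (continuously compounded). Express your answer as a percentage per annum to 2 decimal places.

5.01%

From F = S·e^((r−q)T): (r − q) = ln(F/S)/T
ln(2627.24/2626.47) = ln(1.000293) = 0.000293
(r − q) = 0.000293 / (5/12) = 0.000703
r = ln(F/S)/T + q = 0.000703 + 0.0494 = 0.050103
r = 5.01%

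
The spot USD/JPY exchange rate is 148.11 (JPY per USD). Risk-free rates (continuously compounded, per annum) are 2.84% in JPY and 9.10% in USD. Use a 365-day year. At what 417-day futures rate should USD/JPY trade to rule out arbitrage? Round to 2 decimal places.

137.89

F = S·e^((r_JPY − r_USD)T) = 148.11 · e^((0.0284 − 0.0910) × 417/365)
= 148.11 · e^-0.071518 = 148.11 × 0.930980
F = 137.89 JPY per USD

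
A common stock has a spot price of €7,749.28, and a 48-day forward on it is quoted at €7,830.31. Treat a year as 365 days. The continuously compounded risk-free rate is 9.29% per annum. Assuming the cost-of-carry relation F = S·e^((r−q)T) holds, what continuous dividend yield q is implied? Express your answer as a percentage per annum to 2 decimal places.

1.38%

From F = S·e^((r−q)T): (r − q) = ln(F/S)/T
ln(7830.31/7749.28) = ln(1.010456) = 0.010402
(r − q) = 0.010402 / (48/365) = 0.079099
q = r − ln(F/S)/T = 0.0929 − 0.079099 = 0.013801
q = 1.38%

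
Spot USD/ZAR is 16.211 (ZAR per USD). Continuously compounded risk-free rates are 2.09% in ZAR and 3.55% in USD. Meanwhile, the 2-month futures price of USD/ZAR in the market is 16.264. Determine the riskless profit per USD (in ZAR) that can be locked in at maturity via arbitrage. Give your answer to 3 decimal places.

Fair futures: F* = S·e^(carry·T), with carry = (r_ZAR − r_USD) = 0.0209 − 0.0355 = -0.0146
F* = 16.211 · e^(-0.0146 × 2/12) = 16.211 · e^-0.002433 = 16.211 × 0.997570 = 16.1716
Market 16.264 > fair 16.1716: forward overpriced → cash-and-carry (buy spot, short the forward).
At maturity, profit = |F_mkt − F*| = |16.264 − 16.1716| = 0.092 per USD (in ZAR)

0.092 per USD (in ZAR)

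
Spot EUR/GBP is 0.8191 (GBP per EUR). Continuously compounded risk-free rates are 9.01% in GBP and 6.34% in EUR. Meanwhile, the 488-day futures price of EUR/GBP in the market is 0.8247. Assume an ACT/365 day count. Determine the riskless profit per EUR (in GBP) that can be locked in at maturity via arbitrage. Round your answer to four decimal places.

0.0242 per EUR (in GBP)

Fair futures: F* = S·e^(carry·T), with carry = (r_GBP − r_EUR) = 0.0901 − 0.0634 = 0.0267
F* = 0.8191 · e^(0.0267 × 488/365) = 0.8191 · e^0.035698 = 0.8191 × 1.036343 = 0.8489
Market 0.8247 < fair 0.8489: forward underpriced → reverse cash-and-carry (short spot, go long the forward).
At maturity, profit = |F_mkt − F*| = |0.8247 − 0.8489| = 0.0242 per EUR (in GBP)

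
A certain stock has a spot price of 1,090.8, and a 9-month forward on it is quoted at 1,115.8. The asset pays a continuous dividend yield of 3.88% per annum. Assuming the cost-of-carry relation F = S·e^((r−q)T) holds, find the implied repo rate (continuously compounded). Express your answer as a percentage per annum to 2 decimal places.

6.90%

From F = S·e^((r−q)T): (r − q) = ln(F/S)/T
ln(1115.8/1090.8) = ln(1.022919) = 0.022660
(r − q) = 0.022660 / (9/12) = 0.030213
r = ln(F/S)/T + q = 0.030213 + 0.0388 = 0.069013
r = 6.90%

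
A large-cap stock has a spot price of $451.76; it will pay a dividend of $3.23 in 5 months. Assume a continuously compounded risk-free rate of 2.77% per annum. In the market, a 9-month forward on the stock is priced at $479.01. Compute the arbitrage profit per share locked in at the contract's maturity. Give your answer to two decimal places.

$21.03 per share

PV(dividends) I = 3.23·e^(−0.0277·5/12) = 3.1929
Fair forward F* = (S − I)·e^(rT) = (451.76 − 3.1929)·e^0.020775 = 448.5671 × 1.020992 = 457.9834
Market $479.01 > fair 457.9834: forward overpriced → cash-and-carry (borrow at r, buy the stock and collect the dividends, short the forward).
Profit at T = |F_mkt − F*| = |479.01 − 457.9834| = $21.03 per share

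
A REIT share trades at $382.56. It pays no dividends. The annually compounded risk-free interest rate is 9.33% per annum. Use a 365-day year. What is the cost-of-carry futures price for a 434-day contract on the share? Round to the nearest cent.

F = S · (1+r)^T
= 382.56 × 1.111892
F = $425.37

$425.37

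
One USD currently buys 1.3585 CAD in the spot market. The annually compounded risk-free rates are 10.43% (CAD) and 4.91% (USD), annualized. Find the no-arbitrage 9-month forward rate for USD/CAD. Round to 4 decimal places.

1.4118

By covered interest parity, F = S · (1+r_CAD)^T / (1+r_USD)^T
= 1.3585 × 1.077247 / 1.036603 = 1.3585 × 1.039209
F = 1.4118 CAD per USD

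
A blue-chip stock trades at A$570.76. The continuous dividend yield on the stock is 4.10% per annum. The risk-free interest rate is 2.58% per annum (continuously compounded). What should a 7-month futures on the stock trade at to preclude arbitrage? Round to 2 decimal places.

F = S·e^((r − q)T) = 570.76 · e^((0.0258 − 0.0410) × 7/12)
= 570.76 · e^-0.008867 = 570.76 × 0.991172
F = A$565.72

A$565.72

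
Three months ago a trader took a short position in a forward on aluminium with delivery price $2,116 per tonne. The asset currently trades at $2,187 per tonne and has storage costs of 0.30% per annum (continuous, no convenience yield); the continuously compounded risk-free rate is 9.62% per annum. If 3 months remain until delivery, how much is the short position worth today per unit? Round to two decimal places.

-$122.92 per tonne

Current fair forward for the remaining 3 months: F = S·e^((r + u)·T), (r + u) = 0.0962 + 0.0030 = 0.0992
F = 2187 · e^(0.0992 × 3/12) = 2187 × 1.02511008 = 2241.9157
Value of long forward = (F − K)·e^(−rT) = (2241.9157 − 2116) · e^(−0.0962·3/12)
= 125.9157 × 0.97623690 = 122.92
Short position value = −(long value) = -$122.92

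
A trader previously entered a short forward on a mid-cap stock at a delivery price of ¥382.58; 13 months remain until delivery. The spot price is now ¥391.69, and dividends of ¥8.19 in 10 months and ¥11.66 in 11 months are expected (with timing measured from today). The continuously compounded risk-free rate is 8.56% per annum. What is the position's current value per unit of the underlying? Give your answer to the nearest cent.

PV(remaining dividends) I = 8.19·e^(−0.0856·10/12) + 11.66·e^(−0.0856·11/12) = 18.4062
Current forward F = (S − I)·e^(rT) = (391.69 − 18.4062)·e^(0.0856·13/12) = 373.2838 × 1.097169 = 409.5554
Value (long) = (F − K)·e^(−rT) = (409.5554 − 382.58) × 0.911437 = 24.5864
Short position value = −(long value) = -¥24.59

-¥24.59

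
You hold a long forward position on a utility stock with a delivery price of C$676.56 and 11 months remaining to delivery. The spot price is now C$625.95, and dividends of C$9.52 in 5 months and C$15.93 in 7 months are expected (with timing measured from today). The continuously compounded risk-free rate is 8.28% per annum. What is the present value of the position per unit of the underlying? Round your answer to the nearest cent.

PV(remaining dividends) I = 9.52·e^(−0.0828·5/12) + 15.93·e^(−0.0828·7/12) = 24.3760
Current forward F = (S − I)·e^(rT) = (625.95 − 24.3760)·e^(0.0828·11/12) = 601.5740 × 1.078855 = 649.0111
Value (long) = (F − K)·e^(−rT) = (649.0111 − 676.56) × 0.926909 = -25.5353
Value = -C$25.54

-C$25.54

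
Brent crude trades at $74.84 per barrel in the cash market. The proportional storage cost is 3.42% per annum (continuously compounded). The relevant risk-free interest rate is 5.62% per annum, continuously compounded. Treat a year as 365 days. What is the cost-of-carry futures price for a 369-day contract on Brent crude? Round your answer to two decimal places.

Net carry = r + u − y = 0.0562 + 0.0342 − 0.0000 = 0.0904
F = S·e^((r+u−y)T) = 74.84 · e^(0.0904 × 369/365) = 74.84 · e^0.091391
= 74.84 × 1.095697 = $82.00 per barrel

$82.00 per barrel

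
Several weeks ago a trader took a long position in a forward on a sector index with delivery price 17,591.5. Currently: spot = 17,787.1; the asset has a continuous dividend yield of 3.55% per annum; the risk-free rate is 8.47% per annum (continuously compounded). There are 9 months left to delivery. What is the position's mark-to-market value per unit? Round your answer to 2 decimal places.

Current fair forward for the remaining 9 months: F = S·e^((r − q)·T), (r − q) = 0.0847 − 0.0355 = 0.0492
F = 17787.1 · e^(0.0492 × 9/12) = 17787.1 × 1.03758926 = 18455.7039
Value of long forward = (F − K)·e^(−rT) = (18455.7039 − 17591.5) · e^(−0.0847·9/12)
= 864.2039 × 0.93845066 = 811.01

811.01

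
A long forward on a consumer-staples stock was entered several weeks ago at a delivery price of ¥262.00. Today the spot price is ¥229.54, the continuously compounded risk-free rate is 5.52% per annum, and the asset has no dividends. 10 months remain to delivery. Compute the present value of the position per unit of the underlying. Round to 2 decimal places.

-¥20.68

Current fair forward for the remaining 10 months: F = S·e^(r·T), r = 0.0552
F = 229.54 · e^(0.0552 × 10/12) = 229.54 × 1.047074 = 240.3454
Value of long forward = (F − K)·e^(−rT) = (240.3454 − 262.00) · e^(−0.0552·10/12)
= -21.6546 × 0.955042 = -20.68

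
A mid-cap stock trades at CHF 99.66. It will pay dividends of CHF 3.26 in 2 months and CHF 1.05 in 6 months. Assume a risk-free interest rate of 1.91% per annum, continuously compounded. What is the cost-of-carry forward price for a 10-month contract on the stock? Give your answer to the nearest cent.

CHF 96.90

PV(dividends) I = 3.26·e^(−0.0191·2/12) + 1.05·e^(−0.0191·6/12)
I = 3.2496 + 1.0400 = 4.2896
F = (S − I)·e^(rT) = (99.66 − 4.2896) · e^(0.0191·10/12)
= 95.3704 · e^0.015917 = 95.3704 × 1.016044 = CHF 96.90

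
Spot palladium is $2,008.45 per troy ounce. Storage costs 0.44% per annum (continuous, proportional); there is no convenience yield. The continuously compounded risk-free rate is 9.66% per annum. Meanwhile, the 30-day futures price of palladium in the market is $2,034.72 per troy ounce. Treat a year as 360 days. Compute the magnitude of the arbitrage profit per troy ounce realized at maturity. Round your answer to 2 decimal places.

$9.29 per troy ounce

Fair futures: F* = S·e^(carry·T), with carry = (r + u) = 0.0966 + 0.0044 = 0.1010
F* = 2008.45 · e^(0.1010 × 30/360) = 2008.45 · e^0.00841667 = 2008.45 × 1.00845219 = $2025.4258
Market $2034.72 > fair $2025.4258: forward overpriced → cash-and-carry (buy spot, short the forward).
At maturity, profit = |F_mkt − F*| = |2034.72 − 2025.4258| = $9.29 per troy ounce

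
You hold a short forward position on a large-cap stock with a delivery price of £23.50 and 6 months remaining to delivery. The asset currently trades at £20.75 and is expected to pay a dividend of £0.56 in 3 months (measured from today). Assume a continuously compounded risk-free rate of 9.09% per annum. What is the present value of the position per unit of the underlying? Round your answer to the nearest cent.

PV(remaining dividends) I = 0.56·e^(−0.0909·3/12) = 0.5474
Current forward F = (S − I)·e^(rT) = (20.75 − 0.5474)·e^(0.0909·6/12) = 20.2026 × 1.046499 = 21.1420
Value (long) = (F − K)·e^(−rT) = (21.1420 − 23.50) × 0.955567 = -2.2532
Short position value = −(long value) = £2.25

£2.25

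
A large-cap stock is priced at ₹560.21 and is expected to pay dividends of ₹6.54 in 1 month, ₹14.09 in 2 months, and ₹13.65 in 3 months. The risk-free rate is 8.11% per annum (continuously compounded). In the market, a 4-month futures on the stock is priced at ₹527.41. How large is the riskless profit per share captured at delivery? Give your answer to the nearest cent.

PV(dividends) I = 6.54·e^(−0.0811·1/12) + 14.09·e^(−0.0811·2/12) + 13.65·e^(−0.0811·3/12) = 33.7728
Fair futures F* = (S − I)·e^(rT) = (560.21 − 33.7728)·e^0.027033 = 526.4372 × 1.027402 = 540.8626
Market ₹527.41 < fair 540.8626: forward underpriced → reverse cash-and-carry (short the stock, invest proceeds at r, pay the dividends, go long the forward).
Profit at T = |F_mkt − F*| = |527.41 − 540.8626| = ₹13.45 per share

₹13.45 per share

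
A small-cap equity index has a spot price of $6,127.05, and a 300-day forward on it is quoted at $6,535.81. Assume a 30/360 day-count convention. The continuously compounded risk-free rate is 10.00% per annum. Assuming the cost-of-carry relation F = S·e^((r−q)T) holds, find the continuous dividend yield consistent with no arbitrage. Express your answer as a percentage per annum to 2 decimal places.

2.25%

From F = S·e^((r−q)T): (r − q) = ln(F/S)/T
ln(6535.81/6127.05) = ln(1.066714) = 0.064583
(r − q) = 0.064583 / (300/360) = 0.077500
q = r − ln(F/S)/T = 0.1000 − 0.077500 = 0.022500
q = 2.25%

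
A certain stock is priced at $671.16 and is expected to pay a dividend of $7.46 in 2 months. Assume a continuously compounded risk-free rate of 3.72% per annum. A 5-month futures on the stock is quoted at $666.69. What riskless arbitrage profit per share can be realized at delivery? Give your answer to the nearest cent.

$7.42 per share

PV(dividends) I = 7.46·e^(−0.0372·2/12) = 7.4139
Fair futures F* = (S − I)·e^(rT) = (671.16 − 7.4139)·e^0.015500 = 663.7461 × 1.015621 = 674.1145
Market $666.69 < fair 674.1145: forward underpriced → reverse cash-and-carry (short the stock, invest proceeds at r, pay the dividends, go long the forward).
Profit at T = |F_mkt − F*| = |666.69 − 674.1145| = $7.42 per share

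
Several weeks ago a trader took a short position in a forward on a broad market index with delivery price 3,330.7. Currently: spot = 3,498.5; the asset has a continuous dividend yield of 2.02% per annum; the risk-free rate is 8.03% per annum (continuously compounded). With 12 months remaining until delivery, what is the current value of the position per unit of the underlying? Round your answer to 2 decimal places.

-354.84

Current fair forward for the remaining 12 months: F = S·e^((r − q)·T), (r − q) = 0.0803 − 0.0202 = 0.0601
F = 3498.5 · e^(0.0601 × 12/12) = 3498.5 × 1.06194274 = 3715.2067
Value of long forward = (F − K)·e^(−rT) = (3715.2067 − 3330.7) · e^(−0.0803·12/12)
= 384.5067 × 0.92283945 = 354.84
Short position value = −(long value) = -354.84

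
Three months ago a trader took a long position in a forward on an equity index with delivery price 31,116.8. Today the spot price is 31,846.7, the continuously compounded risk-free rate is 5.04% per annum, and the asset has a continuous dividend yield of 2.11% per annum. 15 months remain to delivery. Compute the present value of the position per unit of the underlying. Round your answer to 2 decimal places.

Current fair forward for the remaining 15 months: F = S·e^((r − q)·T), (r − q) = 0.0504 − 0.0211 = 0.0293
F = 31846.7 · e^(0.0293 × 15/12) = 31846.7 × 1.03730396 = 33034.7080
Value of long forward = (F − K)·e^(−rT) = (33034.7080 − 31116.8) · e^(−0.0504·15/12)
= 1917.9080 × 0.93894347 = 1800.81

1800.81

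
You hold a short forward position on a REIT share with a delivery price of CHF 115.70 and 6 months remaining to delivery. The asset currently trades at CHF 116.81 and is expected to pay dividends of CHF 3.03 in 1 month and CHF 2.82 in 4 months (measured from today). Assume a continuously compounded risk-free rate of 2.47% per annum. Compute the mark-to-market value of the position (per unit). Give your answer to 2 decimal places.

PV(remaining dividends) I = 3.03·e^(−0.0247·1/12) + 2.82·e^(−0.0247·4/12) = 5.8206
Current forward F = (S − I)·e^(rT) = (116.81 − 5.8206)·e^(0.0247·6/12) = 110.9894 × 1.012427 = 112.3687
Value (long) = (F − K)·e^(−rT) = (112.3687 − 115.70) × 0.987726 = -3.2904
Short position value = −(long value) = CHF 3.29

CHF 3.29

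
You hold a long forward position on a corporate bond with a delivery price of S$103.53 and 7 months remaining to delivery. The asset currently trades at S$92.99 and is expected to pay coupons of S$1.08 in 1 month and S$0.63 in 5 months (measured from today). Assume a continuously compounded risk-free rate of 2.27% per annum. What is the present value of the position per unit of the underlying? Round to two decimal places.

-S$10.88

PV(remaining coupons) I = 1.08·e^(−0.0227·1/12) + 0.63·e^(−0.0227·5/12) = 1.7020
Current forward F = (S − I)·e^(rT) = (92.99 − 1.7020)·e^(0.0227·7/12) = 91.2880 × 1.013330 = 92.5049
Value (long) = (F − K)·e^(−rT) = (92.5049 − 103.53) × 0.986846 = -10.8801
Value = -S$10.88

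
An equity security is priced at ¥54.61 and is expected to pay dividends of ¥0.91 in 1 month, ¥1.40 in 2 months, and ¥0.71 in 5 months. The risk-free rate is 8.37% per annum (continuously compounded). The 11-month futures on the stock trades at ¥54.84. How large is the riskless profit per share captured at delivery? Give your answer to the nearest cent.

PV(dividends) I = 0.91·e^(−0.0837·1/12) + 1.40·e^(−0.0837·2/12) + 0.71·e^(−0.0837·5/12) = 2.9699
Fair futures F* = (S − I)·e^(rT) = (54.61 − 2.9699)·e^0.076725 = 51.6401 × 1.079745 = 55.7581
Market ¥54.84 < fair 55.7581: forward underpriced → reverse cash-and-carry (short the stock, invest proceeds at r, pay the dividends, go long the forward).
Profit at T = |F_mkt − F*| = |54.84 − 55.7581| = ¥0.92 per share

¥0.92 per share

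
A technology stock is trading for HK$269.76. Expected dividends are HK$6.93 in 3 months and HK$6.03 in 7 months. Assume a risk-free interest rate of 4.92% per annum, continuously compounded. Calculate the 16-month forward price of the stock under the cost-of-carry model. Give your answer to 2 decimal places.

HK$274.48

PV(dividends) I = 6.93·e^(−0.0492·3/12) + 6.03·e^(−0.0492·7/12)
I = 6.8453 + 5.8594 = 12.7047
F = (S − I)·e^(rT) = (269.76 − 12.7047) · e^(0.0492·16/12)
= 257.0553 · e^0.065600 = 257.0553 × 1.067800 = HK$274.48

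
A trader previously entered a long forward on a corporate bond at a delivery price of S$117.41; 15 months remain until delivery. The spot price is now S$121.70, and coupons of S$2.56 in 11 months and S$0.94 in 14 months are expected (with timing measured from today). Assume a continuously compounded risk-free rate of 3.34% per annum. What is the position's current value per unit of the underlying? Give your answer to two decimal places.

PV(remaining coupons) I = 2.56·e^(−0.0334·11/12) + 0.94·e^(−0.0334·14/12) = 3.3869
Current forward F = (S − I)·e^(rT) = (121.70 − 3.3869)·e^(0.0334·15/12) = 118.3131 × 1.042634 = 123.3573
Value (long) = (F − K)·e^(−rT) = (123.3573 − 117.41) × 0.959110 = 5.7041
Value = S$5.70

S$5.70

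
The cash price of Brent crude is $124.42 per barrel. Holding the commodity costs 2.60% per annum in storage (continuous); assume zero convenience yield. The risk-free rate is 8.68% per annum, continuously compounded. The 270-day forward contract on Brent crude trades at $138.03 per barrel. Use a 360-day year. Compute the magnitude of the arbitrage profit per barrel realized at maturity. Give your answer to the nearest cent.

$2.63 per barrel

Fair forward: F* = S·e^(carry·T), with carry = (r + u) = 0.0868 + 0.0260 = 0.1128
F* = 124.42 · e^(0.1128 × 270/360) = 124.42 · e^0.084600 = 124.42 × 1.088282 = $135.4040
Market $138.03 > fair $135.4040: forward overpriced → cash-and-carry (buy spot, short the forward).
At maturity, profit = |F_mkt − F*| = |138.03 − 135.4040| = $2.63 per barrel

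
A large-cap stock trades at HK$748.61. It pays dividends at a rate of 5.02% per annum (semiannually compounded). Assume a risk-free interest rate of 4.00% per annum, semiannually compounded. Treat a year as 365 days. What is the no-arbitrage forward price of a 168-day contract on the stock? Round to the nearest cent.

HK$745.18

F = S · (1+r/2)^(2T) / (1+q/2)^(2T)
= 748.61 × 1.018396 / 1.023083 = 748.61 × 0.995419
F = HK$745.18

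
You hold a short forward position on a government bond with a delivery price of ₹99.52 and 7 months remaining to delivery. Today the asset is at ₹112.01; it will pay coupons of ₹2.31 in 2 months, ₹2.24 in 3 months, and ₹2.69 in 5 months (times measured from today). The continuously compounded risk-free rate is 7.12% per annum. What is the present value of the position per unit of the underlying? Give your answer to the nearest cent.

PV(remaining coupons) I = 2.31·e^(−0.0712·2/12) + 2.24·e^(−0.0712·3/12) + 2.69·e^(−0.0712·5/12) = 7.0946
Current forward F = (S − I)·e^(rT) = (112.01 − 7.0946)·e^(0.0712·7/12) = 104.9154 × 1.042408 = 109.3647
Value (long) = (F − K)·e^(−rT) = (109.3647 − 99.52) × 0.959317 = 9.4442
Short position value = −(long value) = -₹9.44

-₹9.44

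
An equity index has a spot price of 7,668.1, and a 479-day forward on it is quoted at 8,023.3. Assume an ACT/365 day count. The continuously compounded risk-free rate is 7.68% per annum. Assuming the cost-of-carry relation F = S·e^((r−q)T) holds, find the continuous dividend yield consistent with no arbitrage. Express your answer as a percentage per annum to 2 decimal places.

4.23%

From F = S·e^((r−q)T): (r − q) = ln(F/S)/T
ln(8023.3/7668.1) = ln(1.046322) = 0.045281
(r − q) = 0.045281 / (479/365) = 0.034504
q = r − ln(F/S)/T = 0.0768 − 0.034504 = 0.042296
q = 4.23%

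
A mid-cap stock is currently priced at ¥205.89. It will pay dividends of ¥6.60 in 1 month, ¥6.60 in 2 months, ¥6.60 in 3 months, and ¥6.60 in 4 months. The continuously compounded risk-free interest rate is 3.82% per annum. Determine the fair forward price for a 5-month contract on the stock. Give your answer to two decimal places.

PV(dividends) I = 6.60·e^(−0.0382·1/12) + 6.60·e^(−0.0382·2/12) + 6.60·e^(−0.0382·3/12) + 6.60·e^(−0.0382·4/12)
I = 6.5790 + 6.5581 + 6.5373 + 6.5165 = 26.1909
F = (S − I)·e^(rT) = (205.89 − 26.1909) · e^(0.0382·5/12)
= 179.6991 · e^0.015917 = 179.6991 × 1.016044 = ¥182.58

¥182.58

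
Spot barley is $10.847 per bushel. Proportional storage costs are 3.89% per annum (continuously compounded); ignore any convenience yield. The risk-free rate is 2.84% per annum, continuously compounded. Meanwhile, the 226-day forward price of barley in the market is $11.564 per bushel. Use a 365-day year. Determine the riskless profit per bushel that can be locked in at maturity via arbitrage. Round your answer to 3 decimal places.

Fair forward: F* = S·e^(carry·T), with carry = (r + u) = 0.0284 + 0.0389 = 0.0673
F* = 10.847 · e^(0.0673 × 226/365) = 10.847 · e^0.041671 = 10.847 × 1.042551 = $11.3086
Market $11.564 > fair $11.3086: forward overpriced → cash-and-carry (buy spot, short the forward).
At maturity, profit = |F_mkt − F*| = |11.564 − 11.3086| = $0.255 per bushel

$0.255 per bushel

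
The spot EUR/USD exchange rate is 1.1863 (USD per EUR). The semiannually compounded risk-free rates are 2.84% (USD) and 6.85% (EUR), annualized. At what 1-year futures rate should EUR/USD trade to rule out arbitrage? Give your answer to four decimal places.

By covered interest parity, F = S · (1+r_USD/2)^(2T) / (1+r_EUR/2)^(2T)
= 1.1863 × 1.028602 / 1.069673 = 1.1863 × 0.961604
F = 1.1408 USD per EUR

1.1408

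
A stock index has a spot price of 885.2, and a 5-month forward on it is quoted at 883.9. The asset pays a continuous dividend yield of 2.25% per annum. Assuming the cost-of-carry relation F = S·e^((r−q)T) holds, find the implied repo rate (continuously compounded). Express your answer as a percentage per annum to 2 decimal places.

From F = S·e^((r−q)T): (r − q) = ln(F/S)/T
ln(883.9/885.2) = ln(0.998531) = -0.001470
(r − q) = -0.001470 / (5/12) = -0.003528
r = ln(F/S)/T + q = -0.003528 + 0.0225 = 0.018972
r = 1.90%

1.90%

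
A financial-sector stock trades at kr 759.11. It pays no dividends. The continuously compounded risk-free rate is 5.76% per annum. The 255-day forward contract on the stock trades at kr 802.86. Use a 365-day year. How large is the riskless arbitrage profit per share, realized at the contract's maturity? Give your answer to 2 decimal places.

kr 12.58 per share

Fair forward: F* = S·e^(carry·T), with carry = r = 0.0576
F* = 759.11 · e^(0.0576 × 255/365) = 759.11 · e^0.040241 = 759.11 × 1.041062 = kr 790.2806
Market kr 802.86 > fair kr 790.2806: forward overpriced → cash-and-carry (buy spot, short the forward).
At maturity, profit = |F_mkt − F*| = |802.86 − 790.2806| = kr 12.58 per share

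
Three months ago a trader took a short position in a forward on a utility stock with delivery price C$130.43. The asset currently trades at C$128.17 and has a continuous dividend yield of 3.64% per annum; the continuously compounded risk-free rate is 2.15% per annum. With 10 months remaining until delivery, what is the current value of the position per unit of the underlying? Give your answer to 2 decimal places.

Current fair forward for the remaining 10 months: F = S·e^((r − q)·T), (r − q) = 0.0215 − 0.0364 = -0.0149
F = 128.17 · e^(-0.0149 × 10/12) = 128.17 × 0.987660 = 126.5884
Value of long forward = (F − K)·e^(−rT) = (126.5884 − 130.43) · e^(−0.0215·10/12)
= -3.8416 × 0.982243 = -3.77
Short position value = −(long value) = C$3.77

C$3.77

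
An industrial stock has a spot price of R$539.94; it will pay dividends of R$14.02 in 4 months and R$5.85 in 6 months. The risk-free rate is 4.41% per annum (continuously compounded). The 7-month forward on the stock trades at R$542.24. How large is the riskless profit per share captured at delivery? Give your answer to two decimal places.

PV(dividends) I = 14.02·e^(−0.0441·4/12) + 5.85·e^(−0.0441·6/12) = 19.5378
Fair forward F* = (S − I)·e^(rT) = (539.94 − 19.5378)·e^0.025725 = 520.4022 × 1.026059 = 533.9634
Market R$542.24 > fair 533.9634: forward overpriced → cash-and-carry (borrow at r, buy the stock and collect the dividends, short the forward).
Profit at T = |F_mkt − F*| = |542.24 − 533.9634| = R$8.28 per share

R$8.28 per share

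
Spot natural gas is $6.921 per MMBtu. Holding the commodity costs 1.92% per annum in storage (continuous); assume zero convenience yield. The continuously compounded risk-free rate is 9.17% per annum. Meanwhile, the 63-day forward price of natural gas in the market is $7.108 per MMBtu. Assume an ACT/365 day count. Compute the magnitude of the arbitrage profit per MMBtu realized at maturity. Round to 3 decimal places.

Fair forward: F* = S·e^(carry·T), with carry = (r + u) = 0.0917 + 0.0192 = 0.1109
F* = 6.921 · e^(0.1109 × 63/365) = 6.921 · e^0.019142 = 6.921 × 1.019326 = $7.0548
Market $7.108 > fair $7.0548: forward overpriced → cash-and-carry (buy spot, short the forward).
At maturity, profit = |F_mkt − F*| = |7.108 − 7.0548| = $0.053 per MMBtu

$0.053 per MMBtu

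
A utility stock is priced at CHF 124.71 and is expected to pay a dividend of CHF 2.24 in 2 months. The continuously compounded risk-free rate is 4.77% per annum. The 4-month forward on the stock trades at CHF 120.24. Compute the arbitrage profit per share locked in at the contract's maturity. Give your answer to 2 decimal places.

CHF 4.21 per share

PV(dividends) I = 2.24·e^(−0.0477·2/12) = 2.2223
Fair forward F* = (S − I)·e^(rT) = (124.71 − 2.2223)·e^0.015900 = 122.4877 × 1.016027 = 124.4508
Market CHF 120.24 < fair 124.4508: forward underpriced → reverse cash-and-carry (short the stock, invest proceeds at r, pay the dividends, go long the forward).
Profit at T = |F_mkt − F*| = |120.24 − 124.4508| = CHF 4.21 per share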